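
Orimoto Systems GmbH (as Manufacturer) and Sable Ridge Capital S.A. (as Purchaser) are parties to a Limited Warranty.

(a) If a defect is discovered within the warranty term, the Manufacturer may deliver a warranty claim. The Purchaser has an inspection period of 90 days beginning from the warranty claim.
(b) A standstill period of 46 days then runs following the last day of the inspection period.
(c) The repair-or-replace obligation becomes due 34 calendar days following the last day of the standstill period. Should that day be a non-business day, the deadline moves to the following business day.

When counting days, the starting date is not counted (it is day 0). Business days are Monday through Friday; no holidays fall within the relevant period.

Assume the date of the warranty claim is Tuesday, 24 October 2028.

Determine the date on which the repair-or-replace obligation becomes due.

12 April 2029

The last day of the inspection period: 24 October 2028 + 90 days = 22 January 2029.
The last day of the standstill period: 22 January 2029 + 46 days = 9 March 2029.
The date on which the repair-or-replace obligation becomes due: 34 calendar days after 9 March 2029 is 12 April 2029. 12 April 2029 is a Thursday, so no roll-forward applies.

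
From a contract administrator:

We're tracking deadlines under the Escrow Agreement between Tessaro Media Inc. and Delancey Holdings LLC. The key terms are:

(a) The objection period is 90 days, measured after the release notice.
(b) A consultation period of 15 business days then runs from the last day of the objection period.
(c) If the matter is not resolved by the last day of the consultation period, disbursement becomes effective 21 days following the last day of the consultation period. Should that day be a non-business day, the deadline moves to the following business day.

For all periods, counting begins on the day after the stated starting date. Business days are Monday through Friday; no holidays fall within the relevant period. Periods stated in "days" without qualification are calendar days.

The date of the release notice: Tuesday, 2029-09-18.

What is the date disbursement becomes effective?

Adding 90 calendar days to 2029-09-18 gives 2029-12-17, which is the last day of the objection period.
The last day of the consultation period: 15 business days after Monday, 2029-12-17, skipping weekends — Dec 18, Dec 19, Dec 20, Dec 21, …, Jan 3, Jan 4, Jan 7 — lands on Monday, 2030-01-07.
Adding 21 calendar days to 2030-01-07 gives 2030-01-28, which is the date disbursement becomes effective. 2030-01-28 is a Monday, so no roll-forward applies.

2030-01-28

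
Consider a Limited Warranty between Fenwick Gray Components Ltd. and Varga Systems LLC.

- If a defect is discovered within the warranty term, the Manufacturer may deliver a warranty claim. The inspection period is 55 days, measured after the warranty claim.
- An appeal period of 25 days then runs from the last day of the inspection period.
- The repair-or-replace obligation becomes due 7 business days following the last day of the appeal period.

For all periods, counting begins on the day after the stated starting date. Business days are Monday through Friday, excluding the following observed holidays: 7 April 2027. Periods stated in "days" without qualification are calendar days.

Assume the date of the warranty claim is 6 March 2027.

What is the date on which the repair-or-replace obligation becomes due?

3 June 2027

The last day of the inspection period: 55 calendar days after 6 March 2027 is 30 April 2027.
Adding 25 calendar days to 30 April 2027 gives 25 May 2027, which is the last day of the appeal period.
The date on which the repair-or-replace obligation becomes due: 7 business days after Tuesday, 25 May 2027, skipping weekends — May 26, May 27, May 28, May 31, Jun 1, Jun 2, Jun 3 — lands on Thursday, 3 June 2027.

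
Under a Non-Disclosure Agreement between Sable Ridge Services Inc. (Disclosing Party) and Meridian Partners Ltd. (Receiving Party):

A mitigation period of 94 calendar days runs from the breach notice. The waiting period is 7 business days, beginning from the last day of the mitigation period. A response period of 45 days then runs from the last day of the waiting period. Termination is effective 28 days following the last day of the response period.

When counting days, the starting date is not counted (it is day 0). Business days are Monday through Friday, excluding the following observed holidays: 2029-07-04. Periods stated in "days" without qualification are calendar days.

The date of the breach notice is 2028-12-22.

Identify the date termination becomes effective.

2029-06-16

The last day of the mitigation period: 2028-12-22 + 94 days = 2029-03-26.
The last day of the waiting period: 7 business days after Monday, 2029-03-26, skipping weekends — Mar 27, Mar 28, Mar 29, Mar 30, Apr 2, Apr 3, Apr 4 — lands on Wednesday, 2029-04-04.
The last day of the response period: 2029-04-04 + 45 days = 2029-05-19.
Adding 28 calendar days to 2029-05-19 gives 2029-06-16, which is the date termination becomes effective.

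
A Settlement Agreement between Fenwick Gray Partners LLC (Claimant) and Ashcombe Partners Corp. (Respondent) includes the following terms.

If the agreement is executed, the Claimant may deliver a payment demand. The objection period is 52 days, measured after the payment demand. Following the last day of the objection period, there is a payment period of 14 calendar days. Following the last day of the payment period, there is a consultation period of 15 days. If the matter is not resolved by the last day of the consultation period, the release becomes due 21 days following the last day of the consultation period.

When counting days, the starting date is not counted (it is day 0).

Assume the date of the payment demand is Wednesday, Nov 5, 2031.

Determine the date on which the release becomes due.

Feb 15, 2032

The last day of the objection period: Nov 5, 2031 + 52 days = Dec 27, 2031.
The last day of the payment period: 14 calendar days after Dec 27, 2031 is Jan 10, 2032.
Adding 15 calendar days to Jan 10, 2032 gives Jan 25, 2032, which is the last day of the consultation period.
Adding 21 calendar days to Jan 25, 2032 gives Feb 15, 2032, which is the date on which the release becomes due.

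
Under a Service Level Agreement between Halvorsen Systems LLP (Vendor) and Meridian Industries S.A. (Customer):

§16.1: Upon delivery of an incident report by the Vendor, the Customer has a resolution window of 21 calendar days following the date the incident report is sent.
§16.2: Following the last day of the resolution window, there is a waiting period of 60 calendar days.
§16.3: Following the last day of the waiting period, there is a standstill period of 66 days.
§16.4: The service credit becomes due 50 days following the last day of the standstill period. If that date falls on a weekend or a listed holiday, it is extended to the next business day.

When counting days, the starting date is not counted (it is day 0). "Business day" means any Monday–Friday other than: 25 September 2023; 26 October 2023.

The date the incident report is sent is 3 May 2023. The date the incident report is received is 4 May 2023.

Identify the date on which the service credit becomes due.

16 November 2023

The last day of the resolution window: 21 calendar days after 3 May 2023 is 24 May 2023.
Adding 60 calendar days to 24 May 2023 gives 23 July 2023, which is the last day of the waiting period.
Adding 66 calendar days to 23 July 2023 gives 27 September 2023, which is the last day of the standstill period.
The date on which the service credit becomes due: 50 calendar days after 27 September 2023 is 16 November 2023. 16 November 2023 is a Thursday and is not a listed holiday, so no roll-forward applies.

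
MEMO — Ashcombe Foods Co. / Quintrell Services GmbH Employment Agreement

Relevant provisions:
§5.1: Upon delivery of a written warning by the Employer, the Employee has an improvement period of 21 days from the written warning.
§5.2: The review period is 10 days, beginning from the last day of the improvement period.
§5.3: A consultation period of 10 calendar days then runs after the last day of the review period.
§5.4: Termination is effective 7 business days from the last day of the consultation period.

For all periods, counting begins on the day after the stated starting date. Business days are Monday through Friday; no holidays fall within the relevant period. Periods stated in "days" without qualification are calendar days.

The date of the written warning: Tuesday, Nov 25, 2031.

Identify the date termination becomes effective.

Jan 14, 2032

Adding 21 calendar days to Nov 25, 2031 gives Dec 16, 2031, which is the last day of the improvement period.
Adding 10 calendar days to Dec 16, 2031 gives Dec 26, 2031, which is the last day of the review period.
The last day of the consultation period: Dec 26, 2031 + 10 days = Jan 5, 2032.
The date termination becomes effective: counting 7 business days from Monday, Jan 5, 2032 (Jan 6, Jan 7, Jan 8, Jan 9, Jan 12, Jan 13, Jan 14, skipping weekends) reaches Wednesday, Jan 14, 2032.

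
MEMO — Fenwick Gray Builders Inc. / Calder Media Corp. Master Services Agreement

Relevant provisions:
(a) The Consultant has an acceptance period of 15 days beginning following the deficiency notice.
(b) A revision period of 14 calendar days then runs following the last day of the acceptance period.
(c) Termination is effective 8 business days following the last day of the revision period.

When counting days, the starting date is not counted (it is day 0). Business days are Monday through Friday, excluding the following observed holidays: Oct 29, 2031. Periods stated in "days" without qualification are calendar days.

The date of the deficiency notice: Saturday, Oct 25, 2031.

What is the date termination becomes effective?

The last day of the acceptance period: 15 calendar days after Oct 25, 2031 is Nov 9, 2031.
Adding 14 calendar days to Nov 9, 2031 gives Nov 23, 2031, which is the last day of the revision period.
The date termination becomes effective: counting 8 business days from Sunday, Nov 23, 2031 (Nov 24, Nov 25, Nov 26, Nov 27, Nov 28, Dec 1, Dec 2, Dec 3, skipping weekends) reaches Wednesday, Dec 3, 2031.

Dec 3, 2031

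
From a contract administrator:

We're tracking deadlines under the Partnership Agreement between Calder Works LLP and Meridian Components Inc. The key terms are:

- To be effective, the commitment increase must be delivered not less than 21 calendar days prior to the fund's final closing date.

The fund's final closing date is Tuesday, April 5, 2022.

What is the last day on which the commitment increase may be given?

March 15, 2022

Counting back 21 calendar days from April 5, 2022 gives March 15, 2022.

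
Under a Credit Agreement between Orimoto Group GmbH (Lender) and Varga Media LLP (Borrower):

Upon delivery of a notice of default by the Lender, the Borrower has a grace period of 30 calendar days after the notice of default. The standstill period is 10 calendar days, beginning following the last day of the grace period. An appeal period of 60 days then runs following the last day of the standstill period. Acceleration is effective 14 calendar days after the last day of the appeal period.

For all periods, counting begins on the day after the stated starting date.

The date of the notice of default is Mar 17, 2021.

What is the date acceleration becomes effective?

The last day of the grace period: 30 calendar days after Mar 17, 2021 is Apr 16, 2021.
Adding 10 calendar days to Apr 16, 2021 gives Apr 26, 2021, which is the last day of the standstill period.
The last day of the appeal period: 60 calendar days after Apr 26, 2021 is Jun 25, 2021.
The date acceleration becomes effective: Jun 25, 2021 + 14 days = Jul 9, 2021.

Jul 9, 2021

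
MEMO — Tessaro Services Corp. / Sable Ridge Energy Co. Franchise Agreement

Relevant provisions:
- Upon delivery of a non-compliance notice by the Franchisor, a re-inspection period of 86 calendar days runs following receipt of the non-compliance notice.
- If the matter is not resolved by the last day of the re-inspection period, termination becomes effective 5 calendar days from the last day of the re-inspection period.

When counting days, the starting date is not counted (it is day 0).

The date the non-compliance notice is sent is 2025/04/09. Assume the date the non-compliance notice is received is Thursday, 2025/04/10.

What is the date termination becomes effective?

The last day of the re-inspection period: 2025/04/10 + 86 days = 2025/07/05.
The date termination becomes effective: 2025/07/05 + 5 days = 2025/07/10.

2025/07/10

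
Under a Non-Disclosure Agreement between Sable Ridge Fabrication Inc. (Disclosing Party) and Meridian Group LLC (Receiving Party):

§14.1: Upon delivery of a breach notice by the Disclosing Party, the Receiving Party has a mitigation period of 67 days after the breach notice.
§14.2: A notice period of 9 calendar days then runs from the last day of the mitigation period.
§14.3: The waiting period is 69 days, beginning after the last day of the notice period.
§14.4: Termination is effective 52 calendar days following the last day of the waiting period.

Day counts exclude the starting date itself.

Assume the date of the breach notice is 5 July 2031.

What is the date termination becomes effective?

18 January 2032

The last day of the mitigation period: 67 calendar days after 5 July 2031 is 10 September 2031.
The last day of the notice period: 10 September 2031 + 9 days = 19 September 2031.
The last day of the waiting period: 69 calendar days after 19 September 2031 is 27 November 2031.
The date termination becomes effective: 52 calendar days after 27 November 2031 is 18 January 2032.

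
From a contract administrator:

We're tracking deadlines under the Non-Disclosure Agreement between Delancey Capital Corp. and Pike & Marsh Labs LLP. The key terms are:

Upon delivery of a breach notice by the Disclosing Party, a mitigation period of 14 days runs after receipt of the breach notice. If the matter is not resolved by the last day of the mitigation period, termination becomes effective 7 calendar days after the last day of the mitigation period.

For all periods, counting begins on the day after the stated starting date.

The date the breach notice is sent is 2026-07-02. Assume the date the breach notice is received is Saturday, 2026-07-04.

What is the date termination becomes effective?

2026-07-25

The last day of the mitigation period: 14 calendar days after 2026-07-04 is 2026-07-18.
The date termination becomes effective: 2026-07-18 + 7 days = 2026-07-25.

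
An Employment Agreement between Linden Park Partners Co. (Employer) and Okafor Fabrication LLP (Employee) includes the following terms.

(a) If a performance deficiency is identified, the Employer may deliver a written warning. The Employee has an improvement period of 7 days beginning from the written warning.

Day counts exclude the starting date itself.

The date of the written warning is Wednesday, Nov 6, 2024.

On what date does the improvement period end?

The last day of the improvement period: 7 calendar days after Nov 6, 2024 is Nov 13, 2024.

Nov 13, 2024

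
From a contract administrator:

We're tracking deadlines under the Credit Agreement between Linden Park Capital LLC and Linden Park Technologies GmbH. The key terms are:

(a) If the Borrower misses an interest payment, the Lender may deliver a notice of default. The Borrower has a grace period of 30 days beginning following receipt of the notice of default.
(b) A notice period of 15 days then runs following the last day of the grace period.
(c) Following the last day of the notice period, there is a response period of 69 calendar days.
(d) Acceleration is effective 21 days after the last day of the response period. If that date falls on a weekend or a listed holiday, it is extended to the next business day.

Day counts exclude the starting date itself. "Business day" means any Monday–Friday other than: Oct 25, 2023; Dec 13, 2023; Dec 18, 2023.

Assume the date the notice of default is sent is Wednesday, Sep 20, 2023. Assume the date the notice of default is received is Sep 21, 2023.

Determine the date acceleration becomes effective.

Adding 30 calendar days to Sep 21, 2023 gives Oct 21, 2023, which is the last day of the grace period.
Adding 15 calendar days to Oct 21, 2023 gives Nov 5, 2023, which is the last day of the notice period.
Adding 69 calendar days to Nov 5, 2023 gives Jan 13, 2024, which is the last day of the response period.
The date acceleration becomes effective: Jan 13, 2024 + 21 days = Feb 3, 2024. That falls on a Saturday, so it rolls to the next business day, Monday, Feb 5, 2024.

Feb 5, 2024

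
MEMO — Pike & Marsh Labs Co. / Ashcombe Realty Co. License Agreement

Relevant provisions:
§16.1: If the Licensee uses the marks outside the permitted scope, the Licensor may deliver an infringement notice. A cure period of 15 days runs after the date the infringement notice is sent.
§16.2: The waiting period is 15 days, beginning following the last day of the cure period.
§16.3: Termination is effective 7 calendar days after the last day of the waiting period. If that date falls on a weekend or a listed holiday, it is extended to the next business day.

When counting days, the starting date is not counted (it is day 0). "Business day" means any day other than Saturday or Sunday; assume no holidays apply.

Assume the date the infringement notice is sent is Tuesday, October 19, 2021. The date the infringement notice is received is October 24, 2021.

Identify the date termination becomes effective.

November 25, 2021

The last day of the cure period: October 19, 2021 + 15 days = November 3, 2021.
The last day of the waiting period: 15 calendar days after November 3, 2021 is November 18, 2021.
The date termination becomes effective: 7 calendar days after November 18, 2021 is November 25, 2021. November 25, 2021 is a Thursday, so no roll-forward applies.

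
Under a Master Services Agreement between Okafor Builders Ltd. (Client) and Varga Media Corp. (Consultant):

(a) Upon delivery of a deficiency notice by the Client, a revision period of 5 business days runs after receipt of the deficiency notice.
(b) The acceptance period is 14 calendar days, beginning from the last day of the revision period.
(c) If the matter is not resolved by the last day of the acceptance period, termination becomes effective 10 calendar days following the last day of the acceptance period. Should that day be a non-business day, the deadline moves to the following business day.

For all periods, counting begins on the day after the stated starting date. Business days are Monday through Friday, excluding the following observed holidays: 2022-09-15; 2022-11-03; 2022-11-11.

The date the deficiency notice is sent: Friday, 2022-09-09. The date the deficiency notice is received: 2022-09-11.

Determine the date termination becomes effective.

2022-10-13

The last day of the revision period: counting 5 business days from Sunday, 2022-09-11 (Sep 12, Sep 13, Sep 14, Sep 16, Sep 19, skipping weekends and the listed holiday on Sep 15) reaches Monday, 2022-09-19.
Adding 14 calendar days to 2022-09-19 gives 2022-10-03, which is the last day of the acceptance period.
Adding 10 calendar days to 2022-10-03 gives 2022-10-13, which is the date termination becomes effective. 2022-10-13 is a Thursday and is not a listed holiday, so no roll-forward applies.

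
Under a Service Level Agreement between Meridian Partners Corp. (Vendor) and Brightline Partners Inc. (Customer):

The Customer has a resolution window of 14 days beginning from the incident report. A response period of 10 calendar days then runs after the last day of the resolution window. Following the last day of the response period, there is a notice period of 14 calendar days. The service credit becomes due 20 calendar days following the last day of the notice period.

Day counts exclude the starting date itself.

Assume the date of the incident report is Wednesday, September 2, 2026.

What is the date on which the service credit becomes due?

Adding 14 calendar days to September 2, 2026 gives September 16, 2026, which is the last day of the resolution window.
Adding 10 calendar days to September 16, 2026 gives September 26, 2026, which is the last day of the response period.
The last day of the notice period: 14 calendar days after September 26, 2026 is October 10, 2026.
Adding 20 calendar days to October 10, 2026 gives October 30, 2026, which is the date on which the service credit becomes due.

October 30, 2026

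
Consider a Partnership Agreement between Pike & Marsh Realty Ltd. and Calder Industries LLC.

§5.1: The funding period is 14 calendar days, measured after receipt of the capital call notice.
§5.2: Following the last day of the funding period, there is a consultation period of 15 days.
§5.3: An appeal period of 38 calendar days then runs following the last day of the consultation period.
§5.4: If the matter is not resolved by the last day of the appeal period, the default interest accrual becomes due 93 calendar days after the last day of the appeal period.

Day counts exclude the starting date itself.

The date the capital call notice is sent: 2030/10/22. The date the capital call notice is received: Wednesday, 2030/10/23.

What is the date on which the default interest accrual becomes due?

The last day of the funding period: 14 calendar days after 2030/10/23 is 2030/11/06.
Adding 15 calendar days to 2030/11/06 gives 2030/11/21, which is the last day of the consultation period.
Adding 38 calendar days to 2030/11/21 gives 2030/12/29, which is the last day of the appeal period.
The date on which the default interest accrual becomes due: 2030/12/29 + 93 days = 2031/04/01.

2031/04/01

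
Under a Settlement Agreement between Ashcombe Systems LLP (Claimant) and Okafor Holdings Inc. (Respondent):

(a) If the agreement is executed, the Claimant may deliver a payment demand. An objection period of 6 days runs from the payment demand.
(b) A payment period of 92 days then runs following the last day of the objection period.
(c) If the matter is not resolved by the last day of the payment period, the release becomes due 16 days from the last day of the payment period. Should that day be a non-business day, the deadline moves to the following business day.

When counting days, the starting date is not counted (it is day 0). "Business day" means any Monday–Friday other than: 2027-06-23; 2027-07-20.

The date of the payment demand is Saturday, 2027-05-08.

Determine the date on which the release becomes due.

2027-08-30

Adding 6 calendar days to 2027-05-08 gives 2027-05-14, which is the last day of the objection period.
The last day of the payment period: 2027-05-14 + 92 days = 2027-08-14.
The date on which the release becomes due: 2027-08-14 + 16 days = 2027-08-30. 2027-08-30 is a Monday and is not a listed holiday, so no roll-forward applies.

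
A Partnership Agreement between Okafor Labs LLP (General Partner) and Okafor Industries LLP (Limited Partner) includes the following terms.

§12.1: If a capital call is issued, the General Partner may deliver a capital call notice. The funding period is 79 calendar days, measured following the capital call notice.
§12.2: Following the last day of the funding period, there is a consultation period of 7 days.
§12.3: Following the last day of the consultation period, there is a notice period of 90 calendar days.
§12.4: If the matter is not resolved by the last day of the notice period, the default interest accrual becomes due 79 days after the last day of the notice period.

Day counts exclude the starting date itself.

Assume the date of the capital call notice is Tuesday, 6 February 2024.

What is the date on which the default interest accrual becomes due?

18 October 2024

The last day of the funding period: 6 February 2024 + 79 days = 25 April 2024.
The last day of the consultation period: 7 calendar days after 25 April 2024 is 2 May 2024.
The last day of the notice period: 90 calendar days after 2 May 2024 is 31 July 2024.
The date on which the default interest accrual becomes due: 79 calendar days after 31 July 2024 is 18 October 2024.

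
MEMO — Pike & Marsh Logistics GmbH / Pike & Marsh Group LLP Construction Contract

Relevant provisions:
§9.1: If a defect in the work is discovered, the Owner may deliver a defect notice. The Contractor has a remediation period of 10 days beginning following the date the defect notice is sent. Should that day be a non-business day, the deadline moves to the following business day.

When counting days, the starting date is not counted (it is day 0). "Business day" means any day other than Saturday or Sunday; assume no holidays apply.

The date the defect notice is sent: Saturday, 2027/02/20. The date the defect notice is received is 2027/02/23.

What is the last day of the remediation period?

2027/03/02

Adding 10 calendar days to 2027/02/20 gives 2027/03/02, which is the last day of the remediation period. 2027/03/02 is a Tuesday, so no roll-forward applies.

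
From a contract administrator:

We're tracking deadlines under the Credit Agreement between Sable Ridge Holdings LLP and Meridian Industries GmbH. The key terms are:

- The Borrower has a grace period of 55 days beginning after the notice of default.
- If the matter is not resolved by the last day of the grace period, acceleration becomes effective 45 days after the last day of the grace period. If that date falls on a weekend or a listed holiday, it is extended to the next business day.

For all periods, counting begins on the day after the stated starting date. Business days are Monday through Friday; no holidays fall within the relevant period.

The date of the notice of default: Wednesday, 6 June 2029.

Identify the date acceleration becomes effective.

Adding 55 calendar days to 6 June 2029 gives 31 July 2029, which is the last day of the grace period.
The date acceleration becomes effective: 45 calendar days after 31 July 2029 is 14 September 2029. 14 September 2029 is a Friday, so no roll-forward applies.

14 September 2029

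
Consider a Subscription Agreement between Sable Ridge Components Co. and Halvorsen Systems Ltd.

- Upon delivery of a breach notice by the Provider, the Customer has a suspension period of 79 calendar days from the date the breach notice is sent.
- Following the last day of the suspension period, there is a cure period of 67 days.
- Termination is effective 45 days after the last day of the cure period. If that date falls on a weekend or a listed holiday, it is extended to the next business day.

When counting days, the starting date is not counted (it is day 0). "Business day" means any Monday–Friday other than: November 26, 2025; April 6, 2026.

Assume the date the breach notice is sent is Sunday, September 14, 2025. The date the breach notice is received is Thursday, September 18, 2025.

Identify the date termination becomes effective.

March 24, 2026

The last day of the suspension period: September 14, 2025 + 79 days = December 2, 2025.
Adding 67 calendar days to December 2, 2025 gives February 7, 2026, which is the last day of the cure period.
The date termination becomes effective: 45 calendar days after February 7, 2026 is March 24, 2026. March 24, 2026 is a Tuesday and is not a listed holiday, so no roll-forward applies.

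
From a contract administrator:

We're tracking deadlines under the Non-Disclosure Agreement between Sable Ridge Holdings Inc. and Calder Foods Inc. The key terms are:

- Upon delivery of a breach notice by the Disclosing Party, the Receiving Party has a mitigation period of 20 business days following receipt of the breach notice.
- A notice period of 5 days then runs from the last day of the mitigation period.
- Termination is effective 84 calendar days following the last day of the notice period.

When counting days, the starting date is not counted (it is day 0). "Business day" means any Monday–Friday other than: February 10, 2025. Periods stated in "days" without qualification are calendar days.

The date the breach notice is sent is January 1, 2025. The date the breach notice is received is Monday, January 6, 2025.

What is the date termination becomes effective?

May 3, 2025

The last day of the mitigation period: counting 20 business days from Monday, January 6, 2025 (Jan 7, Jan 8, Jan 9, Jan 10, …, Jan 30, Jan 31, Feb 3, skipping weekends) reaches Monday, February 3, 2025.
The last day of the notice period: February 3, 2025 + 5 days = February 8, 2025.
The date termination becomes effective: 84 calendar days after February 8, 2025 is May 3, 2025.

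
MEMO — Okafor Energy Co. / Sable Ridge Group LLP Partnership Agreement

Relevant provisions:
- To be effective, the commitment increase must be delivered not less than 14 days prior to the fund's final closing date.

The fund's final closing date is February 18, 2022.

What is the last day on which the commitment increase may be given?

February 18, 2022 minus 14 days is February 4, 2022.

February 4, 2022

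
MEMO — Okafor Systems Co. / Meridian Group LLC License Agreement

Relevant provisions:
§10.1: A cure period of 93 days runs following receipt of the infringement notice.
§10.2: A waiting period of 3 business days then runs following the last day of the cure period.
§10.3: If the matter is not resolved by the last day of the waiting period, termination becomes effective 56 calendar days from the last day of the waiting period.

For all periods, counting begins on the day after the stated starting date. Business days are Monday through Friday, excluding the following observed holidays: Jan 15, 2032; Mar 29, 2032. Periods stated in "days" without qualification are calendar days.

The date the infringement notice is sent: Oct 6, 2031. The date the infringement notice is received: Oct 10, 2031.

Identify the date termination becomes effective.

Mar 10, 2032

The last day of the cure period: Oct 10, 2031 + 93 days = Jan 11, 2032.
From Sunday, Jan 11, 2032, 3 business days (Jan 12, Jan 13, Jan 14, skipping weekends) brings us to Wednesday, Jan 14, 2032, which is the last day of the waiting period.
Adding 56 calendar days to Jan 14, 2032 gives Mar 10, 2032, which is the date termination becomes effective.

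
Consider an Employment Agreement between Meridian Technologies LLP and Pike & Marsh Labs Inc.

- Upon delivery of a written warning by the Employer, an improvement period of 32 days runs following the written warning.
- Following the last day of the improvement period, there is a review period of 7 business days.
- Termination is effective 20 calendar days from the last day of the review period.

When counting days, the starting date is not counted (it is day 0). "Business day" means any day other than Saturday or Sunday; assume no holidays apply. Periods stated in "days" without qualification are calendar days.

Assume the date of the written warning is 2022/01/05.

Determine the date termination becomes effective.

The last day of the improvement period: 2022/01/05 + 32 days = 2022/02/06.
The last day of the review period: counting 7 business days from Sunday, 2022/02/06 (Feb 7, Feb 8, Feb 9, Feb 10, Feb 11, Feb 14, Feb 15, skipping weekends) reaches Tuesday, 2022/02/15.
The date termination becomes effective: 20 calendar days after 2022/02/15 is 2022/03/07.

2022/03/07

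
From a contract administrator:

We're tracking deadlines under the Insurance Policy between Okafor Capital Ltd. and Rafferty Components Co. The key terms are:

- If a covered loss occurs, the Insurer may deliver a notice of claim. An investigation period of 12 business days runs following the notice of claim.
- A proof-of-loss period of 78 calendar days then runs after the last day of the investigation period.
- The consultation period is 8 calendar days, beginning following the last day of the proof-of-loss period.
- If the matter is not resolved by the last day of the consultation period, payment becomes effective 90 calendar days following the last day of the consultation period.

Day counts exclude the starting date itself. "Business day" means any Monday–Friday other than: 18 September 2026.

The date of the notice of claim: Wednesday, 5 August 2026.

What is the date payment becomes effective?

13 February 2027

The last day of the investigation period: 12 business days after Wednesday, 5 August 2026, skipping weekends — Aug 6, Aug 7, Aug 10, Aug 11, …, Aug 19, Aug 20, Aug 21 — lands on Friday, 21 August 2026.
Adding 78 calendar days to 21 August 2026 gives 7 November 2026, which is the last day of the proof-of-loss period.
Adding 8 calendar days to 7 November 2026 gives 15 November 2026, which is the last day of the consultation period.
The date payment becomes effective: 90 calendar days after 15 November 2026 is 13 February 2027.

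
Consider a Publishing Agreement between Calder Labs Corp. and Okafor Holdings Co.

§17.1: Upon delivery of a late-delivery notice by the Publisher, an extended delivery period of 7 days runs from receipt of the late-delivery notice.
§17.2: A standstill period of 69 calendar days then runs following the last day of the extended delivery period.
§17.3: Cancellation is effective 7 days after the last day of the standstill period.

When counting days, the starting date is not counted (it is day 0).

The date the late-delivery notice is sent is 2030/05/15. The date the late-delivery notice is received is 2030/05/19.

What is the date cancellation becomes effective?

2030/08/10

The last day of the extended delivery period: 2030/05/19 + 7 days = 2030/05/26.
Adding 69 calendar days to 2030/05/26 gives 2030/08/03, which is the last day of the standstill period.
The date cancellation becomes effective: 7 calendar days after 2030/08/03 is 2030/08/10.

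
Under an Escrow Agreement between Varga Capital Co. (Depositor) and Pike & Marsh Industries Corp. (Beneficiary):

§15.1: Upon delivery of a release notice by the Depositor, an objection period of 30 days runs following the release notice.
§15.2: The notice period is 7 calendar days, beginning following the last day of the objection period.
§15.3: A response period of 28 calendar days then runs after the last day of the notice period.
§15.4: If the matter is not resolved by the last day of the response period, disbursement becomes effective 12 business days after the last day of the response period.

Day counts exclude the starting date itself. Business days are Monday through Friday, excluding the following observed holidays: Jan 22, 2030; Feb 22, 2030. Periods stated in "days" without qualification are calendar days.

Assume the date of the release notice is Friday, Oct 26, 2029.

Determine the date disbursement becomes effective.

Jan 15, 2030

The last day of the objection period: 30 calendar days after Oct 26, 2029 is Nov 25, 2029.
Adding 7 calendar days to Nov 25, 2029 gives Dec 2, 2029, which is the last day of the notice period.
Adding 28 calendar days to Dec 2, 2029 gives Dec 30, 2029, which is the last day of the response period.
From Sunday, Dec 30, 2029, 12 business days (Dec 31, Jan 1, Jan 2, Jan 3, …, Jan 11, Jan 14, Jan 15, skipping weekends) brings us to Tuesday, Jan 15, 2030, which is the date disbursement becomes effective.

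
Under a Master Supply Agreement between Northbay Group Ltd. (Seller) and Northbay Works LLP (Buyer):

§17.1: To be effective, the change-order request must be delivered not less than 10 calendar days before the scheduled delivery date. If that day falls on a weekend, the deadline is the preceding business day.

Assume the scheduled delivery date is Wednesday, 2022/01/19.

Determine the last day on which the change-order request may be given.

2022/01/07

2022/01/19 minus 10 days is 2022/01/09. That is a Sunday, so the deadline moves back to Friday, 2022/01/07.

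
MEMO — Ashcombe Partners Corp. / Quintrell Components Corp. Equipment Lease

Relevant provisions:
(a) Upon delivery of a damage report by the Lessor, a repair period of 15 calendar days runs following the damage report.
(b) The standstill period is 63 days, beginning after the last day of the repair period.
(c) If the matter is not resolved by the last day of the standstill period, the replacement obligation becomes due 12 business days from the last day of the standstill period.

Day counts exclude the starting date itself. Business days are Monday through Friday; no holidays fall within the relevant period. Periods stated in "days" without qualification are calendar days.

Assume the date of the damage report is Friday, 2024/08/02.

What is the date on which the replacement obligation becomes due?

2024/11/05

Adding 15 calendar days to 2024/08/02 gives 2024/08/17, which is the last day of the repair period.
The last day of the standstill period: 63 calendar days after 2024/08/17 is 2024/10/19.
The date on which the replacement obligation becomes due: counting 12 business days from Saturday, 2024/10/19 (Oct 21, Oct 22, Oct 23, Oct 24, …, Nov 1, Nov 4, Nov 5, skipping weekends) reaches Tuesday, 2024/11/05.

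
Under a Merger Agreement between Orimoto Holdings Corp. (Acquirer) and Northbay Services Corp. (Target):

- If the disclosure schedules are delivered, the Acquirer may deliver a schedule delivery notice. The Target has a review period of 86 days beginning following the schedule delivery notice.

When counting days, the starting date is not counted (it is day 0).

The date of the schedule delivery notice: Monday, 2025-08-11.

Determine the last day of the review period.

2025-11-05

The last day of the review period: 2025-08-11 + 86 days = 2025-11-05.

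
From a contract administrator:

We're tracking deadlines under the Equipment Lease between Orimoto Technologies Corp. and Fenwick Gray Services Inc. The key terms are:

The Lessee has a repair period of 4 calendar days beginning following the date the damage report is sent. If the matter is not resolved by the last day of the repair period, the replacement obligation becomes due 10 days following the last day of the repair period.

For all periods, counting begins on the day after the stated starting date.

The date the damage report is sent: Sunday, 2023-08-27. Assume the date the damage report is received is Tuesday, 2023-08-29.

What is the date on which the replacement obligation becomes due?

Adding 4 calendar days to 2023-08-27 gives 2023-08-31, which is the last day of the repair period.
Adding 10 calendar days to 2023-08-31 gives 2023-09-10, which is the date on which the replacement obligation becomes due.

2023-09-10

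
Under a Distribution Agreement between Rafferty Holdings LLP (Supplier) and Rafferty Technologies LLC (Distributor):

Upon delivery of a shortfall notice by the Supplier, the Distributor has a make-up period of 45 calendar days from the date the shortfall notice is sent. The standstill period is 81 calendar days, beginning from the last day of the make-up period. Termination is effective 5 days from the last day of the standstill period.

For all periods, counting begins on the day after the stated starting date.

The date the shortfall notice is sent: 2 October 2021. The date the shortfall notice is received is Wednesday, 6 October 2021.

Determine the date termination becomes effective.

10 February 2022

Adding 45 calendar days to 2 October 2021 gives 16 November 2021, which is the last day of the make-up period.
The last day of the standstill period: 16 November 2021 + 81 days = 5 February 2022.
The date termination becomes effective: 5 February 2022 + 5 days = 10 February 2022.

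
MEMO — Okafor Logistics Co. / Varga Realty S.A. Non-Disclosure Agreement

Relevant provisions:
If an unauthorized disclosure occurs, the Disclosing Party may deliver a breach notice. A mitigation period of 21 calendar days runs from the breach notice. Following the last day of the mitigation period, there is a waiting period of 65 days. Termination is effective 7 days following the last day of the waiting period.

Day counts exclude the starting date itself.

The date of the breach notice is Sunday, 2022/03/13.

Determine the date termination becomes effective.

2022/06/14

Adding 21 calendar days to 2022/03/13 gives 2022/04/03, which is the last day of the mitigation period.
The last day of the waiting period: 2022/04/03 + 65 days = 2022/06/07.
The date termination becomes effective: 2022/06/07 + 7 days = 2022/06/14.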